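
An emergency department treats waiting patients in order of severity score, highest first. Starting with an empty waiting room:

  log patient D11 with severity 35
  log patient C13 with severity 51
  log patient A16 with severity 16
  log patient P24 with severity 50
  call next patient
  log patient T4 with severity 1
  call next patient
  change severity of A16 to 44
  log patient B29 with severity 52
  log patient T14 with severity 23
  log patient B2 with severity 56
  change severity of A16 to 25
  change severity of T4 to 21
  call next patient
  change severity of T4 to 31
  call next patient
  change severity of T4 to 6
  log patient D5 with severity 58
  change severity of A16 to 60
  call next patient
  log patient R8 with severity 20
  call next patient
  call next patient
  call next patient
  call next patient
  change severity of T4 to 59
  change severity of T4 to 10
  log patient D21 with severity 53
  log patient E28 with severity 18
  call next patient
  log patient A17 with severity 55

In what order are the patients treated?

[C13, P24, B2, B29, A16, D5, D11, T14, R8, D21]

add D11 (severity 35) → {D11:35}
add C13 (severity 51) → {C13:51, D11:35}
add A16 (severity 16) → {C13:51, D11:35, A16:16}
add P24 (severity 50) → {C13:51, P24:50, D11:35, A16:16}
call next patient → C13; now {P24:50, D11:35, A16:16}
add T4 (severity 1) → {P24:50, D11:35, A16:16, T4:1}
call next patient → P24; now {D11:35, A16:16, T4:1}
update A16 to severity 44 → {A16:44, D11:35, T4:1}
add B29 (severity 52) → {B29:52, A16:44, D11:35, T4:1}
add T14 (severity 23) → {B29:52, A16:44, D11:35, T14:23, T4:1}
add B2 (severity 56) → {B2:56, B29:52, A16:44, D11:35, T14:23, T4:1}
update A16 to severity 25 → {B2:56, B29:52, D11:35, A16:25, T14:23, T4:1}
update T4 to severity 21 → {B2:56, B29:52, D11:35, A16:25, T14:23, T4:21}
call next patient → B2; now {B29:52, D11:35, A16:25, T14:23, T4:21}
update T4 to severity 31 → {B29:52, D11:35, T4:31, A16:25, T14:23}
call next patient → B29; now {D11:35, T4:31, A16:25, T14:23}
update T4 to severity 6 → {D11:35, A16:25, T14:23, T4:6}
add D5 (severity 58) → {D5:58, D11:35, A16:25, T14:23, T4:6}
update A16 to severity 60 → {A16:60, D5:58, D11:35, T14:23, T4:6}
call next patient → A16; now {D5:58, D11:35, T14:23, T4:6}
add R8 (severity 20) → {D5:58, D11:35, T14:23, R8:20, T4:6}
call next patient → D5; now {D11:35, T14:23, R8:20, T4:6}
call next patient → D11; now {T14:23, R8:20, T4:6}
call next patient → T14; now {R8:20, T4:6}
call next patient → R8; now {T4:6}
update T4 to severity 59 → {T4:59}
update T4 to severity 10 → {T4:10}
add D21 (severity 53) → {D21:53, T4:10}
add E28 (severity 18) → {D21:53, E28:18, T4:10}
call next patient → D21; now {E28:18, T4:10}
add A17 (severity 55) → {A17:55, E28:18, T4:10}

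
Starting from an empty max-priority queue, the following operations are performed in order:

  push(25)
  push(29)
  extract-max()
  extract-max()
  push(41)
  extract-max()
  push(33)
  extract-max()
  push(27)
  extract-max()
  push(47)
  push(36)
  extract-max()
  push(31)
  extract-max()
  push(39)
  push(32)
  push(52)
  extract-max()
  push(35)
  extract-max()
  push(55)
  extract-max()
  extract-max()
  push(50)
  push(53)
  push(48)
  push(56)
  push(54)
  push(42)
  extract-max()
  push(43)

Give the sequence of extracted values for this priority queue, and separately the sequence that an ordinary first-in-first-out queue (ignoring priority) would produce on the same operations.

priority queue: 29, 25, 41, 33, 27, 47, 36, 52, 39, 55, 35, 56; FIFO queue: 25 → 29 → 41 → 33 → 27 → 47 → 36 → 31 → 39 → 32 → 52 → 35

insert 25 → {25}
insert 29 → {29, 25}
extract-max → 29; now {25}
extract-max → 25; now {}
insert 41 → {41}
extract-max → 41; now {}
insert 33 → {33}
extract-max → 33; now {}
insert 27 → {27}
extract-max → 27; now {}
insert 47 → {47}
insert 36 → {47, 36}
extract-max → 47; now {36}
insert 31 → {36, 31}
extract-max → 36; now {31}
insert 39 → {39, 31}
insert 32 → {39, 32, 31}
insert 52 → {52, 39, 32, 31}
extract-max → 52; now {39, 32, 31}
insert 35 → {39, 35, 32, 31}
extract-max → 39; now {35, 32, 31}
insert 55 → {55, 35, 32, 31}
extract-max → 55; now {35, 32, 31}
extract-max → 35; now {32, 31}
insert 50 → {50, 32, 31}
insert 53 → {53, 50, 32, 31}
insert 48 → {53, 50, 48, 32, 31}
insert 56 → {56, 53, 50, 48, 32, 31}
insert 54 → {56, 54, 53, 50, 48, 32, 31}
insert 42 → {56, 54, 53, 50, 48, 42, 32, 31}
extract-max → 56; now {54, 53, 50, 48, 42, 32, 31}
insert 43 → {54, 53, 50, 48, 43, 42, 32, 31}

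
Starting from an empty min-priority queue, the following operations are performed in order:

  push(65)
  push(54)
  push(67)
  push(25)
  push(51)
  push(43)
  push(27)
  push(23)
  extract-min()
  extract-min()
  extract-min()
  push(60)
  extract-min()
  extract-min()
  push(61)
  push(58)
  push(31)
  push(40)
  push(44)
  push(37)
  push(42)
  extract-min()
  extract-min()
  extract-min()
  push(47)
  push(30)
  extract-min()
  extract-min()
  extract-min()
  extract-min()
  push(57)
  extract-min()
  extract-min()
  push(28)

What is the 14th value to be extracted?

57

insert 65 → {65}
insert 54 → {54, 65}
insert 67 → {54, 65, 67}
insert 25 → {25, 54, 65, 67}
insert 51 → {25, 51, 54, 65, 67}
insert 43 → {25, 43, 51, 54, 65, 67}
insert 27 → {25, 27, 43, 51, 54, 65, 67}
insert 23 → {23, 25, 27, 43, 51, 54, 65, 67}
extract-min → 23; now {25, 27, 43, 51, 54, 65, 67}
extract-min → 25; now {27, 43, 51, 54, 65, 67}
extract-min → 27; now {43, 51, 54, 65, 67}
insert 60 → {43, 51, 54, 60, 65, 67}
extract-min → 43; now {51, 54, 60, 65, 67}
extract-min → 51; now {54, 60, 65, 67}
insert 61 → {54, 60, 61, 65, 67}
insert 58 → {54, 58, 60, 61, 65, 67}
insert 31 → {31, 54, 58, 60, 61, 65, 67}
insert 40 → {31, 40, 54, 58, 60, 61, 65, 67}
insert 44 → {31, 40, 44, 54, 58, 60, 61, 65, 67}
insert 37 → {31, 37, 40, 44, 54, 58, 60, 61, 65, 67}
insert 42 → {31, 37, 40, 42, 44, 54, 58, 60, 61, 65, 67}
extract-min → 31; now {37, 40, 42, 44, 54, 58, 60, 61, 65, 67}
extract-min → 37; now {40, 42, 44, 54, 58, 60, 61, 65, 67}
extract-min → 40; now {42, 44, 54, 58, 60, 61, 65, 67}
insert 47 → {42, 44, 47, 54, 58, 60, 61, 65, 67}
insert 30 → {30, 42, 44, 47, 54, 58, 60, 61, 65, 67}
extract-min → 30; now {42, 44, 47, 54, 58, 60, 61, 65, 67}
extract-min → 42; now {44, 47, 54, 58, 60, 61, 65, 67}
extract-min → 44; now {47, 54, 58, 60, 61, 65, 67}
extract-min → 47; now {54, 58, 60, 61, 65, 67}
insert 57 → {54, 57, 58, 60, 61, 65, 67}
extract-min → 54; now {57, 58, 60, 61, 65, 67}
extract-min → 57; now {58, 60, 61, 65, 67}
insert 28 → {28, 58, 60, 61, 65, 67}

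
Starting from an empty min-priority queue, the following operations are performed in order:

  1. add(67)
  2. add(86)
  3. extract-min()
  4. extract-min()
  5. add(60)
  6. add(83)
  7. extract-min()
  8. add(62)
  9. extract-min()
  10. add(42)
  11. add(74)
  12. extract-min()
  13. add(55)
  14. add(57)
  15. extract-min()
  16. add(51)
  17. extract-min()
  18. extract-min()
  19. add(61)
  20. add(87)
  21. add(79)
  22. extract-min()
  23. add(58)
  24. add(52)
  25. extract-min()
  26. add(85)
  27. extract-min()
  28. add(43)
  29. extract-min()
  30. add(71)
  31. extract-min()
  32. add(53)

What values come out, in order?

67, 86, 60, 62, 42, 55, 51, 57, 61, 52, 58, 43, 71

insert 67 → {67}
insert 86 → {67, 86}
extract-min → 67; now {86}
extract-min → 86; now {}
insert 60 → {60}
insert 83 → {60, 83}
extract-min → 60; now {83}
insert 62 → {62, 83}
extract-min → 62; now {83}
insert 42 → {42, 83}
insert 74 → {42, 74, 83}
extract-min → 42; now {74, 83}
insert 55 → {55, 74, 83}
insert 57 → {55, 57, 74, 83}
extract-min → 55; now {57, 74, 83}
insert 51 → {51, 57, 74, 83}
extract-min → 51; now {57, 74, 83}
extract-min → 57; now {74, 83}
insert 61 → {61, 74, 83}
insert 87 → {61, 74, 83, 87}
insert 79 → {61, 74, 79, 83, 87}
extract-min → 61; now {74, 79, 83, 87}
insert 58 → {58, 74, 79, 83, 87}
insert 52 → {52, 58, 74, 79, 83, 87}
extract-min → 52; now {58, 74, 79, 83, 87}
insert 85 → {58, 74, 79, 83, 85, 87}
extract-min → 58; now {74, 79, 83, 85, 87}
insert 43 → {43, 74, 79, 83, 85, 87}
extract-min → 43; now {74, 79, 83, 85, 87}
insert 71 → {71, 74, 79, 83, 85, 87}
extract-min → 71; now {74, 79, 83, 85, 87}
insert 53 → {53, 74, 79, 83, 85, 87}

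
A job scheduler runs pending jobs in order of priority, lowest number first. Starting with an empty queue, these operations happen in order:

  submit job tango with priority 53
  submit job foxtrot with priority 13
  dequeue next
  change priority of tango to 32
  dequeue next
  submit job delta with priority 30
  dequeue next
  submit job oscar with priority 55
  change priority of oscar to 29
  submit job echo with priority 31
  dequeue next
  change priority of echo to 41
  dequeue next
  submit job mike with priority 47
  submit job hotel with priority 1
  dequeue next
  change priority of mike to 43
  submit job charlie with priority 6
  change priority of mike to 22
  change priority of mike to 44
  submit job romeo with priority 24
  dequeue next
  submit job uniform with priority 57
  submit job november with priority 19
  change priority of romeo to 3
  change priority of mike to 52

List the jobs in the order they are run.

add tango (priority 53) → {tango:53}
add foxtrot (priority 13) → {foxtrot:13, tango:53}
dequeue next → foxtrot; now {tango:53}
update tango to priority 32 → {tango:32}
dequeue next → tango; now {}
add delta (priority 30) → {delta:30}
dequeue next → delta; now {}
add oscar (priority 55) → {oscar:55}
update oscar to priority 29 → {oscar:29}
add echo (priority 31) → {oscar:29, echo:31}
dequeue next → oscar; now {echo:31}
update echo to priority 41 → {echo:41}
dequeue next → echo; now {}
add mike (priority 47) → {mike:47}
add hotel (priority 1) → {hotel:1, mike:47}
dequeue next → hotel; now {mike:47}
update mike to priority 43 → {mike:43}
add charlie (priority 6) → {charlie:6, mike:43}
update mike to priority 22 → {charlie:6, mike:22}
update mike to priority 44 → {charlie:6, mike:44}
add romeo (priority 24) → {charlie:6, romeo:24, mike:44}
dequeue next → charlie; now {romeo:24, mike:44}
add uniform (priority 57) → {romeo:24, mike:44, uniform:57}
add november (priority 19) → {november:19, romeo:24, mike:44, uniform:57}
update romeo to priority 3 → {romeo:3, november:19, mike:44, uniform:57}
update mike to priority 52 → {romeo:3, november:19, mike:52, uniform:57}

foxtrot → tango → delta → oscar → echo → hotel → charlie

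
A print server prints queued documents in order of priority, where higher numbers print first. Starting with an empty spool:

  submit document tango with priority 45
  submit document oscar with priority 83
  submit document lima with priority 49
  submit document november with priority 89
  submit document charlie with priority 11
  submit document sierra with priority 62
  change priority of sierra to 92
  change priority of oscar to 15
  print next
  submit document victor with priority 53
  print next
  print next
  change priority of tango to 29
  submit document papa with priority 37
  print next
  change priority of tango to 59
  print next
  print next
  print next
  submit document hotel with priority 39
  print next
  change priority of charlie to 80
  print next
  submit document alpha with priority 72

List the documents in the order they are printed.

sierra, november, victor, lima, tango, papa, oscar, hotel, charlie

add tango (priority 45) → {tango:45}
add oscar (priority 83) → {oscar:83, tango:45}
add lima (priority 49) → {oscar:83, lima:49, tango:45}
add november (priority 89) → {november:89, oscar:83, lima:49, tango:45}
add charlie (priority 11) → {november:89, oscar:83, lima:49, tango:45, charlie:11}
add sierra (priority 62) → {november:89, oscar:83, sierra:62, lima:49, tango:45, charlie:11}
update sierra to priority 92 → {sierra:92, november:89, oscar:83, lima:49, tango:45, charlie:11}
update oscar to priority 15 → {sierra:92, november:89, lima:49, tango:45, oscar:15, charlie:11}
print next → sierra; now {november:89, lima:49, tango:45, oscar:15, charlie:11}
add victor (priority 53) → {november:89, victor:53, lima:49, tango:45, oscar:15, charlie:11}
print next → november; now {victor:53, lima:49, tango:45, oscar:15, charlie:11}
print next → victor; now {lima:49, tango:45, oscar:15, charlie:11}
update tango to priority 29 → {lima:49, tango:29, oscar:15, charlie:11}
add papa (priority 37) → {lima:49, papa:37, tango:29, oscar:15, charlie:11}
print next → lima; now {papa:37, tango:29, oscar:15, charlie:11}
update tango to priority 59 → {tango:59, papa:37, oscar:15, charlie:11}
print next → tango; now {papa:37, oscar:15, charlie:11}
print next → papa; now {oscar:15, charlie:11}
print next → oscar; now {charlie:11}
add hotel (priority 39) → {hotel:39, charlie:11}
print next → hotel; now {charlie:11}
update charlie to priority 80 → {charlie:80}
print next → charlie; now {}
add alpha (priority 72) → {alpha:72}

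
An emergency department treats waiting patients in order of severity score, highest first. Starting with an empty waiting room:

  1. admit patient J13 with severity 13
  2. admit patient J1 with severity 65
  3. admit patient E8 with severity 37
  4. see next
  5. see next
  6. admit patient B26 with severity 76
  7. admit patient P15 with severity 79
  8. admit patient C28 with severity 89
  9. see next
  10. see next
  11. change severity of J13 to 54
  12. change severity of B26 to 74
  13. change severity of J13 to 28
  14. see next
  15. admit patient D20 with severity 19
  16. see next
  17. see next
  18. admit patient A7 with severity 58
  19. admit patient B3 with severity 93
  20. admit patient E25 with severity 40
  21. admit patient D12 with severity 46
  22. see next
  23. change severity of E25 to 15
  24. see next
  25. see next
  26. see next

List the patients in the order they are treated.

J1, E8, C28, P15, B26, J13, D20, B3, A7, D12, E25

add J13 (severity 13) → {J13:13}
add J1 (severity 65) → {J1:65, J13:13}
add E8 (severity 37) → {J1:65, E8:37, J13:13}
see next → J1; now {E8:37, J13:13}
see next → E8; now {J13:13}
add B26 (severity 76) → {B26:76, J13:13}
add P15 (severity 79) → {P15:79, B26:76, J13:13}
add C28 (severity 89) → {C28:89, P15:79, B26:76, J13:13}
see next → C28; now {P15:79, B26:76, J13:13}
see next → P15; now {B26:76, J13:13}
update J13 to severity 54 → {B26:76, J13:54}
update B26 to severity 74 → {B26:74, J13:54}
update J13 to severity 28 → {B26:74, J13:28}
see next → B26; now {J13:28}
add D20 (severity 19) → {J13:28, D20:19}
see next → J13; now {D20:19}
see next → D20; now {}
add A7 (severity 58) → {A7:58}
add B3 (severity 93) → {B3:93, A7:58}
add E25 (severity 40) → {B3:93, A7:58, E25:40}
add D12 (severity 46) → {B3:93, A7:58, D12:46, E25:40}
see next → B3; now {A7:58, D12:46, E25:40}
update E25 to severity 15 → {A7:58, D12:46, E25:15}
see next → A7; now {D12:46, E25:15}
see next → D12; now {E25:15}
see next → E25; now {}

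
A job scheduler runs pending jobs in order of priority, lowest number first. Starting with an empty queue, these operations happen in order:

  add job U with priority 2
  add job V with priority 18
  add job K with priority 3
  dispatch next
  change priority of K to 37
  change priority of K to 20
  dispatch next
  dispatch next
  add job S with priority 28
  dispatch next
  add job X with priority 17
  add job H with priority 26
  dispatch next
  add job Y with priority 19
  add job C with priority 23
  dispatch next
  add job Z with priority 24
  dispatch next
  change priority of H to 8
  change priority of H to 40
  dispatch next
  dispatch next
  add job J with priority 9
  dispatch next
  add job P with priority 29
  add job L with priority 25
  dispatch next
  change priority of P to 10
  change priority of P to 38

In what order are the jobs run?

U, V, K, S, X, Y, C, Z, H, J, L

add U (priority 2) → {U:2}
add V (priority 18) → {U:2, V:18}
add K (priority 3) → {U:2, K:3, V:18}
dispatch next → U; now {K:3, V:18}
update K to priority 37 → {V:18, K:37}
update K to priority 20 → {V:18, K:20}
dispatch next → V; now {K:20}
dispatch next → K; now {}
add S (priority 28) → {S:28}
dispatch next → S; now {}
add X (priority 17) → {X:17}
add H (priority 26) → {X:17, H:26}
dispatch next → X; now {H:26}
add Y (priority 19) → {Y:19, H:26}
add C (priority 23) → {Y:19, C:23, H:26}
dispatch next → Y; now {C:23, H:26}
add Z (priority 24) → {C:23, Z:24, H:26}
dispatch next → C; now {Z:24, H:26}
update H to priority 8 → {H:8, Z:24}
update H to priority 40 → {Z:24, H:40}
dispatch next → Z; now {H:40}
dispatch next → H; now {}
add J (priority 9) → {J:9}
dispatch next → J; now {}
add P (priority 29) → {P:29}
add L (priority 25) → {L:25, P:29}
dispatch next → L; now {P:29}
update P to priority 10 → {P:10}
update P to priority 38 → {P:38}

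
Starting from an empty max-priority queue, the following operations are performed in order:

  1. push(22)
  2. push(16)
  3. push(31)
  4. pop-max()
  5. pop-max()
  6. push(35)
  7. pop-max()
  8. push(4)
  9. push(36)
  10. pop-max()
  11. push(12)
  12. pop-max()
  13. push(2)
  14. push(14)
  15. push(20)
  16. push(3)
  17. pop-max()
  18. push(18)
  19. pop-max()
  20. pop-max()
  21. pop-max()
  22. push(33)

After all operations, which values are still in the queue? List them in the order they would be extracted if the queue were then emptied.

33, 4, 3, 2

insert 22 → {22}
insert 16 → {22, 16}
insert 31 → {31, 22, 16}
pop-max → 31; now {22, 16}
pop-max → 22; now {16}
insert 35 → {35, 16}
pop-max → 35; now {16}
insert 4 → {16, 4}
insert 36 → {36, 16, 4}
pop-max → 36; now {16, 4}
insert 12 → {16, 12, 4}
pop-max → 16; now {12, 4}
insert 2 → {12, 4, 2}
insert 14 → {14, 12, 4, 2}
insert 20 → {20, 14, 12, 4, 2}
insert 3 → {20, 14, 12, 4, 3, 2}
pop-max → 20; now {14, 12, 4, 3, 2}
insert 18 → {18, 14, 12, 4, 3, 2}
pop-max → 18; now {14, 12, 4, 3, 2}
pop-max → 14; now {12, 4, 3, 2}
pop-max → 12; now {4, 3, 2}
insert 33 → {33, 4, 3, 2}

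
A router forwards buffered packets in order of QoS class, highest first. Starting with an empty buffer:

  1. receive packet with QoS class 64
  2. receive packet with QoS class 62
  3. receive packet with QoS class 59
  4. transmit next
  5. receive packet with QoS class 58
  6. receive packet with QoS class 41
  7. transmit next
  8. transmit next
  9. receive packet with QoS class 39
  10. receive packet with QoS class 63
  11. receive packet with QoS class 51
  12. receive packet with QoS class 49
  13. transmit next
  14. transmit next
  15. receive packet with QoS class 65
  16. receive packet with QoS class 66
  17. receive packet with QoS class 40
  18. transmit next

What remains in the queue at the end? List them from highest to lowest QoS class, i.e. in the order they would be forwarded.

[65, 51, 49, 41, 40, 39]

insert 64 → {64}
insert 62 → {64, 62}
insert 59 → {64, 62, 59}
transmit next → 64; now {62, 59}
insert 58 → {62, 59, 58}
insert 41 → {62, 59, 58, 41}
transmit next → 62; now {59, 58, 41}
transmit next → 59; now {58, 41}
insert 39 → {58, 41, 39}
insert 63 → {63, 58, 41, 39}
insert 51 → {63, 58, 51, 41, 39}
insert 49 → {63, 58, 51, 49, 41, 39}
transmit next → 63; now {58, 51, 49, 41, 39}
transmit next → 58; now {51, 49, 41, 39}
insert 65 → {65, 51, 49, 41, 39}
insert 66 → {66, 65, 51, 49, 41, 39}
insert 40 → {66, 65, 51, 49, 41, 40, 39}
transmit next → 66; now {65, 51, 49, 41, 40, 39}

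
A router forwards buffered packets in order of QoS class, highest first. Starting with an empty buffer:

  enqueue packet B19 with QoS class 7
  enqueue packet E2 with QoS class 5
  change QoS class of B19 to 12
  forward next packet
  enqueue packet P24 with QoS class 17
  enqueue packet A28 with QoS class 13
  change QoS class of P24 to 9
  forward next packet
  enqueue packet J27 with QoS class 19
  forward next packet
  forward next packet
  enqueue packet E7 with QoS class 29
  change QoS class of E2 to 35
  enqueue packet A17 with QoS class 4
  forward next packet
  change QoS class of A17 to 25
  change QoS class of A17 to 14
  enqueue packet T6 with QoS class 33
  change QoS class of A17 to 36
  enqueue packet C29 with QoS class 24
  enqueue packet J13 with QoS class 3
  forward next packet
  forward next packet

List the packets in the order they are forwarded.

B19 → A28 → J27 → P24 → E2 → A17 → T6

add B19 (QoS class 7) → {B19:7}
add E2 (QoS class 5) → {B19:7, E2:5}
update B19 to QoS class 12 → {B19:12, E2:5}
forward next packet → B19; now {E2:5}
add P24 (QoS class 17) → {P24:17, E2:5}
add A28 (QoS class 13) → {P24:17, A28:13, E2:5}
update P24 to QoS class 9 → {A28:13, P24:9, E2:5}
forward next packet → A28; now {P24:9, E2:5}
add J27 (QoS class 19) → {J27:19, P24:9, E2:5}
forward next packet → J27; now {P24:9, E2:5}
forward next packet → P24; now {E2:5}
add E7 (QoS class 29) → {E7:29, E2:5}
update E2 to QoS class 35 → {E2:35, E7:29}
add A17 (QoS class 4) → {E2:35, E7:29, A17:4}
forward next packet → E2; now {E7:29, A17:4}
update A17 to QoS class 25 → {E7:29, A17:25}
update A17 to QoS class 14 → {E7:29, A17:14}
add T6 (QoS class 33) → {T6:33, E7:29, A17:14}
update A17 to QoS class 36 → {A17:36, T6:33, E7:29}
add C29 (QoS class 24) → {A17:36, T6:33, E7:29, C29:24}
add J13 (QoS class 3) → {A17:36, T6:33, E7:29, C29:24, J13:3}
forward next packet → A17; now {T6:33, E7:29, C29:24, J13:3}
forward next packet → T6; now {E7:29, C29:24, J13:3}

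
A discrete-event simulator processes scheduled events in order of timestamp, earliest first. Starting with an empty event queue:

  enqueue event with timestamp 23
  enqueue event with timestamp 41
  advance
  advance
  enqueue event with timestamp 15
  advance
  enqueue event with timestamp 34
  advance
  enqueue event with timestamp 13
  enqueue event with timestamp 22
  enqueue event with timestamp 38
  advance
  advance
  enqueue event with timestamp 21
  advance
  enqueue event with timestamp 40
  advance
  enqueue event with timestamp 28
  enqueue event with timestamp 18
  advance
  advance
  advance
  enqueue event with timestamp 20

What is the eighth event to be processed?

38

insert 23 → {23}
insert 41 → {23, 41}
advance → 23; now {41}
advance → 41; now {}
insert 15 → {15}
advance → 15; now {}
insert 34 → {34}
advance → 34; now {}
insert 13 → {13}
insert 22 → {13, 22}
insert 38 → {13, 22, 38}
advance → 13; now {22, 38}
advance → 22; now {38}
insert 21 → {21, 38}
advance → 21; now {38}
insert 40 → {38, 40}
advance → 38; now {40}
insert 28 → {28, 40}
insert 18 → {18, 28, 40}
advance → 18; now {28, 40}
advance → 28; now {40}
advance → 40; now {}
insert 20 → {20}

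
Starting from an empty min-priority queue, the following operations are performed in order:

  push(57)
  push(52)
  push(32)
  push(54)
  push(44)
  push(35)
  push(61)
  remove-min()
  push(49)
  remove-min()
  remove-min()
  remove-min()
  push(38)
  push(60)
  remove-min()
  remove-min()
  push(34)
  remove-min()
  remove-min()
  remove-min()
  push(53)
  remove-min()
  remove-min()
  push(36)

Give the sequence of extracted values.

insert 57 → {57}
insert 52 → {52, 57}
insert 32 → {32, 52, 57}
insert 54 → {32, 52, 54, 57}
insert 44 → {32, 44, 52, 54, 57}
insert 35 → {32, 35, 44, 52, 54, 57}
insert 61 → {32, 35, 44, 52, 54, 57, 61}
remove-min → 32; now {35, 44, 52, 54, 57, 61}
insert 49 → {35, 44, 49, 52, 54, 57, 61}
remove-min → 35; now {44, 49, 52, 54, 57, 61}
remove-min → 44; now {49, 52, 54, 57, 61}
remove-min → 49; now {52, 54, 57, 61}
insert 38 → {38, 52, 54, 57, 61}
insert 60 → {38, 52, 54, 57, 60, 61}
remove-min → 38; now {52, 54, 57, 60, 61}
remove-min → 52; now {54, 57, 60, 61}
insert 34 → {34, 54, 57, 60, 61}
remove-min → 34; now {54, 57, 60, 61}
remove-min → 54; now {57, 60, 61}
remove-min → 57; now {60, 61}
insert 53 → {53, 60, 61}
remove-min → 53; now {60, 61}
remove-min → 60; now {61}
insert 36 → {36, 61}

32, 35, 44, 49, 38, 52, 34, 54, 57, 53, 60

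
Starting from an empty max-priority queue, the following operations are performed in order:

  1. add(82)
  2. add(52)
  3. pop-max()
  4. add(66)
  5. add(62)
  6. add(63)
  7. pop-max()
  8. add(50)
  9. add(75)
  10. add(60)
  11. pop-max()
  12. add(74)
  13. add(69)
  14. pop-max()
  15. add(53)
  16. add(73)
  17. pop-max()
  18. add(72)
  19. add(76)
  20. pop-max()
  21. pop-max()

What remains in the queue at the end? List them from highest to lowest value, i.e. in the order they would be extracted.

[69, 63, 62, 60, 53, 52, 50]

insert 82 → {82}
insert 52 → {82, 52}
pop-max → 82; now {52}
insert 66 → {66, 52}
insert 62 → {66, 62, 52}
insert 63 → {66, 63, 62, 52}
pop-max → 66; now {63, 62, 52}
insert 50 → {63, 62, 52, 50}
insert 75 → {75, 63, 62, 52, 50}
insert 60 → {75, 63, 62, 60, 52, 50}
pop-max → 75; now {63, 62, 60, 52, 50}
insert 74 → {74, 63, 62, 60, 52, 50}
insert 69 → {74, 69, 63, 62, 60, 52, 50}
pop-max → 74; now {69, 63, 62, 60, 52, 50}
insert 53 → {69, 63, 62, 60, 53, 52, 50}
insert 73 → {73, 69, 63, 62, 60, 53, 52, 50}
pop-max → 73; now {69, 63, 62, 60, 53, 52, 50}
insert 72 → {72, 69, 63, 62, 60, 53, 52, 50}
insert 76 → {76, 72, 69, 63, 62, 60, 53, 52, 50}
pop-max → 76; now {72, 69, 63, 62, 60, 53, 52, 50}
pop-max → 72; now {69, 63, 62, 60, 53, 52, 50}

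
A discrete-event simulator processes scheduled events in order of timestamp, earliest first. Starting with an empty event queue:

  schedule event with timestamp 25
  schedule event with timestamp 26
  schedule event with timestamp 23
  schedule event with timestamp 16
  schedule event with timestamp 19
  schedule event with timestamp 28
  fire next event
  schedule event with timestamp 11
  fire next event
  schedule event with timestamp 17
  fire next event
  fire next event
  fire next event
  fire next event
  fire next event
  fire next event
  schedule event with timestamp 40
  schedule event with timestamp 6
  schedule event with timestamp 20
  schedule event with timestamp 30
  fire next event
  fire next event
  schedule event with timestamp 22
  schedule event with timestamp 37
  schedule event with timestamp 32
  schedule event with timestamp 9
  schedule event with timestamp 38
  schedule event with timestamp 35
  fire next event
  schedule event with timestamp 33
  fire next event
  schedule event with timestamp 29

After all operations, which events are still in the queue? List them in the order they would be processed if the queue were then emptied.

[29, 30, 32, 33, 35, 37, 38, 40]

insert 25 → {25}
insert 26 → {25, 26}
insert 23 → {23, 25, 26}
insert 16 → {16, 23, 25, 26}
insert 19 → {16, 19, 23, 25, 26}
insert 28 → {16, 19, 23, 25, 26, 28}
fire next event → 16; now {19, 23, 25, 26, 28}
insert 11 → {11, 19, 23, 25, 26, 28}
fire next event → 11; now {19, 23, 25, 26, 28}
insert 17 → {17, 19, 23, 25, 26, 28}
fire next event → 17; now {19, 23, 25, 26, 28}
fire next event → 19; now {23, 25, 26, 28}
fire next event → 23; now {25, 26, 28}
fire next event → 25; now {26, 28}
fire next event → 26; now {28}
fire next event → 28; now {}
insert 40 → {40}
insert 6 → {6, 40}
insert 20 → {6, 20, 40}
insert 30 → {6, 20, 30, 40}
fire next event → 6; now {20, 30, 40}
fire next event → 20; now {30, 40}
insert 22 → {22, 30, 40}
insert 37 → {22, 30, 37, 40}
insert 32 → {22, 30, 32, 37, 40}
insert 9 → {9, 22, 30, 32, 37, 40}
insert 38 → {9, 22, 30, 32, 37, 38, 40}
insert 35 → {9, 22, 30, 32, 35, 37, 38, 40}
fire next event → 9; now {22, 30, 32, 35, 37, 38, 40}
insert 33 → {22, 30, 32, 33, 35, 37, 38, 40}
fire next event → 22; now {30, 32, 33, 35, 37, 38, 40}
insert 29 → {29, 30, 32, 33, 35, 37, 38, 40}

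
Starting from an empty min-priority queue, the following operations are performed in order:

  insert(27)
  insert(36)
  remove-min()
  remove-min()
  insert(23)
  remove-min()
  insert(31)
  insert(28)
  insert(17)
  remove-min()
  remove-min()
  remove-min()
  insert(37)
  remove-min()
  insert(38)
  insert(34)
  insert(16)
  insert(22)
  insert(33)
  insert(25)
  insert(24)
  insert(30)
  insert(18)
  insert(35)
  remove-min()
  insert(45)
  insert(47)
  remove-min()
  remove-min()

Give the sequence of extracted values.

insert 27 → {27}
insert 36 → {27, 36}
remove-min → 27; now {36}
remove-min → 36; now {}
insert 23 → {23}
remove-min → 23; now {}
insert 31 → {31}
insert 28 → {28, 31}
insert 17 → {17, 28, 31}
remove-min → 17; now {28, 31}
remove-min → 28; now {31}
remove-min → 31; now {}
insert 37 → {37}
remove-min → 37; now {}
insert 38 → {38}
insert 34 → {34, 38}
insert 16 → {16, 34, 38}
insert 22 → {16, 22, 34, 38}
insert 33 → {16, 22, 33, 34, 38}
insert 25 → {16, 22, 25, 33, 34, 38}
insert 24 → {16, 22, 24, 25, 33, 34, 38}
insert 30 → {16, 22, 24, 25, 30, 33, 34, 38}
insert 18 → {16, 18, 22, 24, 25, 30, 33, 34, 38}
insert 35 → {16, 18, 22, 24, 25, 30, 33, 34, 35, 38}
remove-min → 16; now {18, 22, 24, 25, 30, 33, 34, 35, 38}
insert 45 → {18, 22, 24, 25, 30, 33, 34, 35, 38, 45}
insert 47 → {18, 22, 24, 25, 30, 33, 34, 35, 38, 45, 47}
remove-min → 18; now {22, 24, 25, 30, 33, 34, 35, 38, 45, 47}
remove-min → 22; now {24, 25, 30, 33, 34, 35, 38, 45, 47}

[27, 36, 23, 17, 28, 31, 37, 16, 18, 22]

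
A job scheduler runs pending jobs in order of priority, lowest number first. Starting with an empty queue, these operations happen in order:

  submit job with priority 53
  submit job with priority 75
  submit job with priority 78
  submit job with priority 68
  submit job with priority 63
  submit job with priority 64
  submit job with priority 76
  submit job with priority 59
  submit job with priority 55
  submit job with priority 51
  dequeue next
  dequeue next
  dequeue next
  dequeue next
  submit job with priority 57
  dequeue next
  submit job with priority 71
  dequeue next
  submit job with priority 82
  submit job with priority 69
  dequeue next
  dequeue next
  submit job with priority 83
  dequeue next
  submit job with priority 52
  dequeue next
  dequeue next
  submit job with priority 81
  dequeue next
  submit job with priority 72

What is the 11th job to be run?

71

insert 53 → {53}
insert 75 → {53, 75}
insert 78 → {53, 75, 78}
insert 68 → {53, 68, 75, 78}
insert 63 → {53, 63, 68, 75, 78}
insert 64 → {53, 63, 64, 68, 75, 78}
insert 76 → {53, 63, 64, 68, 75, 76, 78}
insert 59 → {53, 59, 63, 64, 68, 75, 76, 78}
insert 55 → {53, 55, 59, 63, 64, 68, 75, 76, 78}
insert 51 → {51, 53, 55, 59, 63, 64, 68, 75, 76, 78}
dequeue next → 51; now {53, 55, 59, 63, 64, 68, 75, 76, 78}
dequeue next → 53; now {55, 59, 63, 64, 68, 75, 76, 78}
dequeue next → 55; now {59, 63, 64, 68, 75, 76, 78}
dequeue next → 59; now {63, 64, 68, 75, 76, 78}
insert 57 → {57, 63, 64, 68, 75, 76, 78}
dequeue next → 57; now {63, 64, 68, 75, 76, 78}
insert 71 → {63, 64, 68, 71, 75, 76, 78}
dequeue next → 63; now {64, 68, 71, 75, 76, 78}
insert 82 → {64, 68, 71, 75, 76, 78, 82}
insert 69 → {64, 68, 69, 71, 75, 76, 78, 82}
dequeue next → 64; now {68, 69, 71, 75, 76, 78, 82}
dequeue next → 68; now {69, 71, 75, 76, 78, 82}
insert 83 → {69, 71, 75, 76, 78, 82, 83}
dequeue next → 69; now {71, 75, 76, 78, 82, 83}
insert 52 → {52, 71, 75, 76, 78, 82, 83}
dequeue next → 52; now {71, 75, 76, 78, 82, 83}
dequeue next → 71; now {75, 76, 78, 82, 83}
insert 81 → {75, 76, 78, 81, 82, 83}
dequeue next → 75; now {76, 78, 81, 82, 83}
insert 72 → {72, 76, 78, 81, 82, 83}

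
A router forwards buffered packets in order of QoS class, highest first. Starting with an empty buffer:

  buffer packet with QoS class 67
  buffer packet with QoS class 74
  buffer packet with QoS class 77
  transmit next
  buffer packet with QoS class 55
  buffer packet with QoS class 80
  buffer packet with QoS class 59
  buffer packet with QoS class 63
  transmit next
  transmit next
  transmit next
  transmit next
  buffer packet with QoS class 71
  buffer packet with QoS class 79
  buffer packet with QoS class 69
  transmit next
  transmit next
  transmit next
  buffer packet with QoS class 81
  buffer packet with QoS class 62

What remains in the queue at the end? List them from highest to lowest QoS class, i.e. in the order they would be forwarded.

insert 67 → {67}
insert 74 → {74, 67}
insert 77 → {77, 74, 67}
transmit next → 77; now {74, 67}
insert 55 → {74, 67, 55}
insert 80 → {80, 74, 67, 55}
insert 59 → {80, 74, 67, 59, 55}
insert 63 → {80, 74, 67, 63, 59, 55}
transmit next → 80; now {74, 67, 63, 59, 55}
transmit next → 74; now {67, 63, 59, 55}
transmit next → 67; now {63, 59, 55}
transmit next → 63; now {59, 55}
insert 71 → {71, 59, 55}
insert 79 → {79, 71, 59, 55}
insert 69 → {79, 71, 69, 59, 55}
transmit next → 79; now {71, 69, 59, 55}
transmit next → 71; now {69, 59, 55}
transmit next → 69; now {59, 55}
insert 81 → {81, 59, 55}
insert 62 → {81, 62, 59, 55}

81, 62, 59, 55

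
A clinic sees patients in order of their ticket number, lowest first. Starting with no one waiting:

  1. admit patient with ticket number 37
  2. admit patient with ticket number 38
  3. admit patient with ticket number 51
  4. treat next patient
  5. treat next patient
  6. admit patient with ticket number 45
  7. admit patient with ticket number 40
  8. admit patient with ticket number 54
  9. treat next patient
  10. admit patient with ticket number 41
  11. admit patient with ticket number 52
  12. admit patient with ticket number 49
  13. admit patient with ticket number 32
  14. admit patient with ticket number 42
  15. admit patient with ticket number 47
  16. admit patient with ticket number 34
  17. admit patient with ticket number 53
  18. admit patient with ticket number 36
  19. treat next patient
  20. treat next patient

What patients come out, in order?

37, 38, 40, 32, 34

insert 37 → {37}
insert 38 → {37, 38}
insert 51 → {37, 38, 51}
treat next patient → 37; now {38, 51}
treat next patient → 38; now {51}
insert 45 → {45, 51}
insert 40 → {40, 45, 51}
insert 54 → {40, 45, 51, 54}
treat next patient → 40; now {45, 51, 54}
insert 41 → {41, 45, 51, 54}
insert 52 → {41, 45, 51, 52, 54}
insert 49 → {41, 45, 49, 51, 52, 54}
insert 32 → {32, 41, 45, 49, 51, 52, 54}
insert 42 → {32, 41, 42, 45, 49, 51, 52, 54}
insert 47 → {32, 41, 42, 45, 47, 49, 51, 52, 54}
insert 34 → {32, 34, 41, 42, 45, 47, 49, 51, 52, 54}
insert 53 → {32, 34, 41, 42, 45, 47, 49, 51, 52, 53, 54}
insert 36 → {32, 34, 36, 41, 42, 45, 47, 49, 51, 52, 53, 54}
treat next patient → 32; now {34, 36, 41, 42, 45, 47, 49, 51, 52, 53, 54}
treat next patient → 34; now {36, 41, 42, 45, 47, 49, 51, 52, 53, 54}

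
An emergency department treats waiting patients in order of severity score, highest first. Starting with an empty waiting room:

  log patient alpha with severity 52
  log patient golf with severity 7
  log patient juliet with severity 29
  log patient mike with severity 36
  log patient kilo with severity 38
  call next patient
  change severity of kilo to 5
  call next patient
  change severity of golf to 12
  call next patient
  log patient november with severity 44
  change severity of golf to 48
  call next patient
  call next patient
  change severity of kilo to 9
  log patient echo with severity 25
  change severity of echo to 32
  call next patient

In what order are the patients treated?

add alpha (severity 52) → {alpha:52}
add golf (severity 7) → {alpha:52, golf:7}
add juliet (severity 29) → {alpha:52, juliet:29, golf:7}
add mike (severity 36) → {alpha:52, mike:36, juliet:29, golf:7}
add kilo (severity 38) → {alpha:52, kilo:38, mike:36, juliet:29, golf:7}
call next patient → alpha; now {kilo:38, mike:36, juliet:29, golf:7}
update kilo to severity 5 → {mike:36, juliet:29, golf:7, kilo:5}
call next patient → mike; now {juliet:29, golf:7, kilo:5}
update golf to severity 12 → {juliet:29, golf:12, kilo:5}
call next patient → juliet; now {golf:12, kilo:5}
add november (severity 44) → {november:44, golf:12, kilo:5}
update golf to severity 48 → {golf:48, november:44, kilo:5}
call next patient → golf; now {november:44, kilo:5}
call next patient → november; now {kilo:5}
update kilo to severity 9 → {kilo:9}
add echo (severity 25) → {echo:25, kilo:9}
update echo to severity 32 → {echo:32, kilo:9}
call next patient → echo; now {kilo:9}

alpha, mike, juliet, golf, november, echo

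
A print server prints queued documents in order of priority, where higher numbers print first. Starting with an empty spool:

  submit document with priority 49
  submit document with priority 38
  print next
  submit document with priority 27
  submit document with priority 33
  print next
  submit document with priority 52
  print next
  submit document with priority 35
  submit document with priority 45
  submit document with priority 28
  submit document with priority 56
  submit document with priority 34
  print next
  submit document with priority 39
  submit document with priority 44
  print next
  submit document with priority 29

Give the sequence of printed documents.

insert 49 → {49}
insert 38 → {49, 38}
print next → 49; now {38}
insert 27 → {38, 27}
insert 33 → {38, 33, 27}
print next → 38; now {33, 27}
insert 52 → {52, 33, 27}
print next → 52; now {33, 27}
insert 35 → {35, 33, 27}
insert 45 → {45, 35, 33, 27}
insert 28 → {45, 35, 33, 28, 27}
insert 56 → {56, 45, 35, 33, 28, 27}
insert 34 → {56, 45, 35, 34, 33, 28, 27}
print next → 56; now {45, 35, 34, 33, 28, 27}
insert 39 → {45, 39, 35, 34, 33, 28, 27}
insert 44 → {45, 44, 39, 35, 34, 33, 28, 27}
print next → 45; now {44, 39, 35, 34, 33, 28, 27}
insert 29 → {44, 39, 35, 34, 33, 29, 28, 27}

[49, 38, 52, 56, 45]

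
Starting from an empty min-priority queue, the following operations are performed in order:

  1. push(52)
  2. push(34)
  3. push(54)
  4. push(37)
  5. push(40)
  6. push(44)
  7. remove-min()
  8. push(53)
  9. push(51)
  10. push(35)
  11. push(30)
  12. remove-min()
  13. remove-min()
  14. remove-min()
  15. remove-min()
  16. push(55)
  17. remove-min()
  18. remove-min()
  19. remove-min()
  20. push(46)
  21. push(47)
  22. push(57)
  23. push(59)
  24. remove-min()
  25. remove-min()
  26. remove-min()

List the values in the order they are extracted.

insert 52 → {52}
insert 34 → {34, 52}
insert 54 → {34, 52, 54}
insert 37 → {34, 37, 52, 54}
insert 40 → {34, 37, 40, 52, 54}
insert 44 → {34, 37, 40, 44, 52, 54}
remove-min → 34; now {37, 40, 44, 52, 54}
insert 53 → {37, 40, 44, 52, 53, 54}
insert 51 → {37, 40, 44, 51, 52, 53, 54}
insert 35 → {35, 37, 40, 44, 51, 52, 53, 54}
insert 30 → {30, 35, 37, 40, 44, 51, 52, 53, 54}
remove-min → 30; now {35, 37, 40, 44, 51, 52, 53, 54}
remove-min → 35; now {37, 40, 44, 51, 52, 53, 54}
remove-min → 37; now {40, 44, 51, 52, 53, 54}
remove-min → 40; now {44, 51, 52, 53, 54}
insert 55 → {44, 51, 52, 53, 54, 55}
remove-min → 44; now {51, 52, 53, 54, 55}
remove-min → 51; now {52, 53, 54, 55}
remove-min → 52; now {53, 54, 55}
insert 46 → {46, 53, 54, 55}
insert 47 → {46, 47, 53, 54, 55}
insert 57 → {46, 47, 53, 54, 55, 57}
insert 59 → {46, 47, 53, 54, 55, 57, 59}
remove-min → 46; now {47, 53, 54, 55, 57, 59}
remove-min → 47; now {53, 54, 55, 57, 59}
remove-min → 53; now {54, 55, 57, 59}

[34, 30, 35, 37, 40, 44, 51, 52, 46, 47, 53]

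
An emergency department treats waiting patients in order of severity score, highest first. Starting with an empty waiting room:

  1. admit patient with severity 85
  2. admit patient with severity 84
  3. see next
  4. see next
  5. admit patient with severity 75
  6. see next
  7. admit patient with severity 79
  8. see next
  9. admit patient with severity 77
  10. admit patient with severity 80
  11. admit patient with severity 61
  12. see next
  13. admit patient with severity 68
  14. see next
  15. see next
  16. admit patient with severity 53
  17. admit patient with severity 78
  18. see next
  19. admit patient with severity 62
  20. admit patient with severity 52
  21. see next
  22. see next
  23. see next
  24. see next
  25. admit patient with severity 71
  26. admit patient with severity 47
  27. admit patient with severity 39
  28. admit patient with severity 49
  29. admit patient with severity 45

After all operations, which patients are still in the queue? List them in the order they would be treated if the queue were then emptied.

insert 85 → {85}
insert 84 → {85, 84}
see next → 85; now {84}
see next → 84; now {}
insert 75 → {75}
see next → 75; now {}
insert 79 → {79}
see next → 79; now {}
insert 77 → {77}
insert 80 → {80, 77}
insert 61 → {80, 77, 61}
see next → 80; now {77, 61}
insert 68 → {77, 68, 61}
see next → 77; now {68, 61}
see next → 68; now {61}
insert 53 → {61, 53}
insert 78 → {78, 61, 53}
see next → 78; now {61, 53}
insert 62 → {62, 61, 53}
insert 52 → {62, 61, 53, 52}
see next → 62; now {61, 53, 52}
see next → 61; now {53, 52}
see next → 53; now {52}
see next → 52; now {}
insert 71 → {71}
insert 47 → {71, 47}
insert 39 → {71, 47, 39}
insert 49 → {71, 49, 47, 39}
insert 45 → {71, 49, 47, 45, 39}

[71, 49, 47, 45, 39]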